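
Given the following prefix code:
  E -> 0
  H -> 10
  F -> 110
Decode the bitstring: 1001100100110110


Decoding step by step:
Bits 10 -> H
Bits 0 -> E
Bits 110 -> F
Bits 0 -> E
Bits 10 -> H
Bits 0 -> E
Bits 110 -> F
Bits 110 -> F


Decoded message: HEFEHEFF


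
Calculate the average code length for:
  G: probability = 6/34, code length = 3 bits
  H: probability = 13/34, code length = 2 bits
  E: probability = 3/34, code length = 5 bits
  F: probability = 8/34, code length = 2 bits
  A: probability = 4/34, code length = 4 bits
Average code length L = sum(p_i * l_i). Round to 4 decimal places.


Weighted contributions p_i * l_i:
  G: (6/34) * 3 = 18/34
  H: (13/34) * 2 = 26/34
  E: (3/34) * 5 = 15/34
  F: (8/34) * 2 = 16/34
  A: (4/34) * 4 = 16/34
Sum = (18 + 26 + 15 + 16 + 16)/34 = 91/34

L = 91/34 = 2.6765 bits/symbol


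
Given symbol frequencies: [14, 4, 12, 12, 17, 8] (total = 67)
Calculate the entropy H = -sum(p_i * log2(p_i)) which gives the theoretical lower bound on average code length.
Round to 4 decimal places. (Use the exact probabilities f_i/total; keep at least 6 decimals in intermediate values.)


Per-symbol terms -p_i * log2(p_i) with p_i = f_i/67:
  p = 14/67 = 0.208955: log2(p) = -2.258734, -p*log2(p) = 0.471974
  p = 4/67 = 0.059701: log2(p) = -4.066089, -p*log2(p) = 0.242752
  p = 12/67 = 0.179104: log2(p) = -2.481127, -p*log2(p) = 0.444381
  p = 12/67 = 0.179104: log2(p) = -2.481127, -p*log2(p) = 0.444381
  p = 17/67 = 0.253731: log2(p) = -1.978626, -p*log2(p) = 0.502040
  p = 8/67 = 0.119403: log2(p) = -3.066089, -p*log2(p) = 0.366100
H = 0.471974 + 0.242752 + 0.444381 + 0.444381 + 0.502040 + 0.366100 = 2.471628

H = 2.4716 bits/symbol


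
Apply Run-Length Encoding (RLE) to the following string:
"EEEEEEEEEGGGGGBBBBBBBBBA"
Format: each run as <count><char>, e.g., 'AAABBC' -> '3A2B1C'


Scanning runs left to right:
  i=0: run of 'E' x 9 -> '9E'
  i=9: run of 'G' x 5 -> '5G'
  i=14: run of 'B' x 9 -> '9B'
  i=23: run of 'A' x 1 -> '1A'

RLE = 9E5G9B1A


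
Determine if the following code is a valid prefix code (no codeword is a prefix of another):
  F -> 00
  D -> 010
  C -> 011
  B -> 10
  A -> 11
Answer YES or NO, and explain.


Checking each pair (does one codeword prefix another?):
  F='00' vs D='010': no prefix
  F='00' vs C='011': no prefix
  F='00' vs B='10': no prefix
  F='00' vs A='11': no prefix
  D='010' vs F='00': no prefix
  D='010' vs C='011': no prefix
  D='010' vs B='10': no prefix
  D='010' vs A='11': no prefix
  C='011' vs F='00': no prefix
  C='011' vs D='010': no prefix
  C='011' vs B='10': no prefix
  C='011' vs A='11': no prefix
  B='10' vs F='00': no prefix
  B='10' vs D='010': no prefix
  B='10' vs C='011': no prefix
  B='10' vs A='11': no prefix
  A='11' vs F='00': no prefix
  A='11' vs D='010': no prefix
  A='11' vs C='011': no prefix
  A='11' vs B='10': no prefix
No violation found over all pairs.

YES -- this is a valid prefix code. No codeword is a prefix of any other codeword.


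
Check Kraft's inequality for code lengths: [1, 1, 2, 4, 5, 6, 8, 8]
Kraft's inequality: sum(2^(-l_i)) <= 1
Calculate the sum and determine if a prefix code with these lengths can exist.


Sum = 2^(-1) + 2^(-1) + 2^(-2) + 2^(-4) + 2^(-5) + 2^(-6) + 2^(-8) + 2^(-8)
    = 0.5 + 0.5 + 0.25 + 0.0625 + 0.03125 + 0.015625 + 0.00390625 + 0.00390625
    = 350/256 = 1.3671875
Since 1.3671875 > 1, Kraft's inequality is NOT satisfied.
A prefix code with these lengths CANNOT exist.

Kraft sum = 1.3671875. Not satisfied.


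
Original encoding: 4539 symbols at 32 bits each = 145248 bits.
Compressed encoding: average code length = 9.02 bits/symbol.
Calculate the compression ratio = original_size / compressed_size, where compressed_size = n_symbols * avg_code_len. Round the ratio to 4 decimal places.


original_size = n_symbols * orig_bits = 4539 * 32 = 145248 bits
compressed_size = n_symbols * avg_code_len = 4539 * 9.02 = 40941.78 bits
ratio = original_size / compressed_size = 145248 / 40941.78 = 3.5477

Compression ratio = 3.5477


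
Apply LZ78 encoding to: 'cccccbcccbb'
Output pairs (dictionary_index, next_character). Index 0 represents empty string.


LZ78 encoding steps:
Dictionary: {0: ''}
Step 1: w='' (idx 0), next='c' -> output (0, 'c'), add 'c' as idx 1
Step 2: w='c' (idx 1), next='c' -> output (1, 'c'), add 'cc' as idx 2
Step 3: w='cc' (idx 2), next='b' -> output (2, 'b'), add 'ccb' as idx 3
Step 4: w='cc' (idx 2), next='c' -> output (2, 'c'), add 'ccc' as idx 4
Step 5: w='' (idx 0), next='b' -> output (0, 'b'), add 'b' as idx 5
Step 6: w='b' (idx 5), end of input -> output (5, '')


Encoded: [(0, 'c'), (1, 'c'), (2, 'b'), (2, 'c'), (0, 'b'), (5, '')]


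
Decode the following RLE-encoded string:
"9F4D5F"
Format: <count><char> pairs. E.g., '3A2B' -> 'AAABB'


Expanding each <count><char> pair:
  9F -> 'FFFFFFFFF'
  4D -> 'DDDD'
  5F -> 'FFFFF'

Decoded = FFFFFFFFFDDDDFFFFF


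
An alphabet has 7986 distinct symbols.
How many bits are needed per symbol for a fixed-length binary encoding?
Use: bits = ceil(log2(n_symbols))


log2(7986) = 12.9633
Bracket: 2^12 = 4096 < 7986 <= 2^13 = 8192
So ceil(log2(7986)) = 13

bits = ceil(log2(7986)) = ceil(12.9633) = 13 bits


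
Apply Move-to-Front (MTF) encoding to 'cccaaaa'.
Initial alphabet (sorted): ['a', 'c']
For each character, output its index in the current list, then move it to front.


MTF encoding:
'c': index 1 in ['a', 'c'] -> ['c', 'a']
'c': index 0 in ['c', 'a'] -> ['c', 'a']
'c': index 0 in ['c', 'a'] -> ['c', 'a']
'a': index 1 in ['c', 'a'] -> ['a', 'c']
'a': index 0 in ['a', 'c'] -> ['a', 'c']
'a': index 0 in ['a', 'c'] -> ['a', 'c']
'a': index 0 in ['a', 'c'] -> ['a', 'c']


Output: [1, 0, 0, 1, 0, 0, 0]


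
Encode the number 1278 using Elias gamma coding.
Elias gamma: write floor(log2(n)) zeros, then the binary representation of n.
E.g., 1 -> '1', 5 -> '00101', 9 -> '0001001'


num_bits = floor(log2(1278)) + 1 = 11
leading_zeros = num_bits - 1 = 10
binary(1278) = 10011111110

Elias gamma(1278) = '0000000000' + '10011111110' = 000000000010011111110 (21 bits)


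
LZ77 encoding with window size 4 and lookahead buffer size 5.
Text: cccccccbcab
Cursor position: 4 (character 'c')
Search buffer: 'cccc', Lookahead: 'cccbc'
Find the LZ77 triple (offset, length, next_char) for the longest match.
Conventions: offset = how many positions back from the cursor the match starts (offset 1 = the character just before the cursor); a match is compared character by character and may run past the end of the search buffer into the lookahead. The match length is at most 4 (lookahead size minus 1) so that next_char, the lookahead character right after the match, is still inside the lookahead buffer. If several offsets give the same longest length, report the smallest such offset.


Try each offset into the search buffer:
  offset=1 (pos 3, char 'c'): match length 3
  offset=2 (pos 2, char 'c'): match length 3
  offset=3 (pos 1, char 'c'): match length 3
  offset=4 (pos 0, char 'c'): match length 3
Longest match has length 3, found at offsets 1, 2, 3, 4; take the smallest, offset 1.
next_char = character at position 4 + 3 = 7 -> 'b'

Best match: offset=1, length=3 (matching 'ccc' starting at position 3)
LZ77 triple: (1, 3, 'b')


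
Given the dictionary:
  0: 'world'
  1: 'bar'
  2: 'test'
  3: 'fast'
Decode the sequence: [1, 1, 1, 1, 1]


Look up each index in the dictionary:
  1 -> 'bar'
  1 -> 'bar'
  1 -> 'bar'
  1 -> 'bar'
  1 -> 'bar'

Decoded: "bar bar bar bar bar"


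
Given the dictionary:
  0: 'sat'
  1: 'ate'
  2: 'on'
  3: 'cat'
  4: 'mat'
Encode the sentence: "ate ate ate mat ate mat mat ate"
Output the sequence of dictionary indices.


Look up each word in the dictionary:
  'ate' -> 1
  'ate' -> 1
  'ate' -> 1
  'mat' -> 4
  'ate' -> 1
  'mat' -> 4
  'mat' -> 4
  'ate' -> 1

Encoded: [1, 1, 1, 4, 1, 4, 4, 1]


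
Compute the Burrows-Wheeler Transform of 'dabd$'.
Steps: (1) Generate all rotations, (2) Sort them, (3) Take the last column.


Rotations (sorted):
  0: $dabd -> last char: d
  1: abd$d -> last char: d
  2: bd$da -> last char: a
  3: d$dab -> last char: b
  4: dabd$ -> last char: $


BWT = ddab$


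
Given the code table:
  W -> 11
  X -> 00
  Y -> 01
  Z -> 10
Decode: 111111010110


Decoding:
11 -> W
11 -> W
11 -> W
01 -> Y
01 -> Y
10 -> Z


Result: WWWYYZ


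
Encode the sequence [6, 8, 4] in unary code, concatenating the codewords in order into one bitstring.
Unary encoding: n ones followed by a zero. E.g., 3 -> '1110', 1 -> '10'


Encode each number as n ones followed by a terminating 0:
  6 -> 1111110 (7 bits)
  8 -> 111111110 (9 bits)
  4 -> 11110 (5 bits)
Total length = 7 + 9 + 5 = 21 bits.

Unary([6, 8, 4]) = 111111011111111011110 (21 bits)


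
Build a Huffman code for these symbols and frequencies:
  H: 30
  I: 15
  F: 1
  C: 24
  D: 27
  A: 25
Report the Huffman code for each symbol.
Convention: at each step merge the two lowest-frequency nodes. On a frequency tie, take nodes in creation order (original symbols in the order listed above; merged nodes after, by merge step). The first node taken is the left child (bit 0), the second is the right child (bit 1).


Huffman tree construction:
Step 1: Merge F(1) + I(15) = 16
Step 2: Merge (F+I)(16) + C(24) = 40
Step 3: Merge A(25) + D(27) = 52
Step 4: Merge H(30) + ((F+I)+C)(40) = 70
Step 5: Merge (A+D)(52) + (H+((F+I)+C))(70) = 122
Read each symbol's code off the tree from the root (left child = 0, right child = 1).

Codes:
  H: 10 (length 2)
  I: 1101 (length 4)
  F: 1100 (length 4)
  C: 111 (length 3)
  D: 01 (length 2)
  A: 00 (length 2)
Average code length: 300/122 = 2.4590 bits/symbol


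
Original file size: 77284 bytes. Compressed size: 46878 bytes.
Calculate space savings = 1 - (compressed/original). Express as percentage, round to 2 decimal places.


ratio = compressed/original = 46878/77284 = 0.606568
savings = 1 - ratio = 1 - 0.606568 = 0.393432
as a percentage: 0.393432 * 100 = 39.34%

Space savings = 1 - 46878/77284 = 39.34%


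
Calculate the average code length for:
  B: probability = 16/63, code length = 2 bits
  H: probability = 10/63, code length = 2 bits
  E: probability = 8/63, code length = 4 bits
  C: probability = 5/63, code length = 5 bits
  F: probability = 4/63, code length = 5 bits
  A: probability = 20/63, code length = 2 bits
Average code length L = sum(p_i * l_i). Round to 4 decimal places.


Weighted contributions p_i * l_i:
  B: (16/63) * 2 = 32/63
  H: (10/63) * 2 = 20/63
  E: (8/63) * 4 = 32/63
  C: (5/63) * 5 = 25/63
  F: (4/63) * 5 = 20/63
  A: (20/63) * 2 = 40/63
Sum = (32 + 20 + 32 + 25 + 20 + 40)/63 = 169/63

L = 169/63 = 2.6825 bits/symbol


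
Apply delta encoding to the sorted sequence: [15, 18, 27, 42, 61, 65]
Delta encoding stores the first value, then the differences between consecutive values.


First value: 15
Deltas:
  18 - 15 = 3
  27 - 18 = 9
  42 - 27 = 15
  61 - 42 = 19
  65 - 61 = 4


Delta encoded: [15, 3, 9, 15, 19, 4]


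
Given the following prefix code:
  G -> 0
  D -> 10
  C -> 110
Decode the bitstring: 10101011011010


Decoding step by step:
Bits 10 -> D
Bits 10 -> D
Bits 10 -> D
Bits 110 -> C
Bits 110 -> C
Bits 10 -> D


Decoded message: DDDCCD


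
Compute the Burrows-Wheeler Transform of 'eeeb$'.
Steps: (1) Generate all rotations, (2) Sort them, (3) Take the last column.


Rotations (sorted):
  0: $eeeb -> last char: b
  1: b$eee -> last char: e
  2: eb$ee -> last char: e
  3: eeb$e -> last char: e
  4: eeeb$ -> last char: $


BWT = beee$


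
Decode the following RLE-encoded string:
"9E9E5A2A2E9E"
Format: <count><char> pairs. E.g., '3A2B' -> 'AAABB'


Expanding each <count><char> pair:
  9E -> 'EEEEEEEEE'
  9E -> 'EEEEEEEEE'
  5A -> 'AAAAA'
  2A -> 'AA'
  2E -> 'EE'
  9E -> 'EEEEEEEEE'

Decoded = EEEEEEEEEEEEEEEEEEAAAAAAAEEEEEEEEEEE


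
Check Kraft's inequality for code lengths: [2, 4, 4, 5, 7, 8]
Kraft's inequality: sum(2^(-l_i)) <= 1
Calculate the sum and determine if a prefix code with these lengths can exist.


Sum = 2^(-2) + 2^(-4) + 2^(-4) + 2^(-5) + 2^(-7) + 2^(-8)
    = 0.25 + 0.0625 + 0.0625 + 0.03125 + 0.0078125 + 0.00390625
    = 107/256 = 0.41796875
Since 0.41796875 <= 1, Kraft's inequality IS satisfied.
A prefix code with these lengths CAN exist.

Kraft sum = 0.41796875. Satisfied.


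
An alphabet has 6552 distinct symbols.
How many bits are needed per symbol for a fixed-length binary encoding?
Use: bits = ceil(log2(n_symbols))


log2(6552) = 12.6777
Bracket: 2^12 = 4096 < 6552 <= 2^13 = 8192
So ceil(log2(6552)) = 13

bits = ceil(log2(6552)) = ceil(12.6777) = 13 bits


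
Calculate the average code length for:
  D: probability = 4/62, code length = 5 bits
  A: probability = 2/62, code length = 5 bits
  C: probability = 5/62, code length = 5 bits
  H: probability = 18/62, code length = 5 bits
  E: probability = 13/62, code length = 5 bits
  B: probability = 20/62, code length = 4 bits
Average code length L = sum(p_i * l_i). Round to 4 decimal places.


Weighted contributions p_i * l_i:
  D: (4/62) * 5 = 20/62
  A: (2/62) * 5 = 10/62
  C: (5/62) * 5 = 25/62
  H: (18/62) * 5 = 90/62
  E: (13/62) * 5 = 65/62
  B: (20/62) * 4 = 80/62
Sum = (20 + 10 + 25 + 90 + 65 + 80)/62 = 290/62

L = 290/62 = 4.6774 bits/symbol


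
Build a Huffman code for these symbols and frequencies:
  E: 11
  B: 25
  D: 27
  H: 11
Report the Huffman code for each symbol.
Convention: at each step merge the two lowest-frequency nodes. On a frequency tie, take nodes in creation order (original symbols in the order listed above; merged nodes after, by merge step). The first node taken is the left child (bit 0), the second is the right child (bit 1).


Huffman tree construction:
Step 1: Merge E(11) + H(11) = 22
Step 2: Merge (E+H)(22) + B(25) = 47
Step 3: Merge D(27) + ((E+H)+B)(47) = 74
Read each symbol's code off the tree from the root (left child = 0, right child = 1).

Codes:
  E: 100 (length 3)
  B: 11 (length 2)
  D: 0 (length 1)
  H: 101 (length 3)
Average code length: 143/74 = 1.9324 bits/symbol


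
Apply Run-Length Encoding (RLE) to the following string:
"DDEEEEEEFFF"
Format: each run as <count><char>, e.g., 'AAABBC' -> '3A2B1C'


Scanning runs left to right:
  i=0: run of 'D' x 2 -> '2D'
  i=2: run of 'E' x 6 -> '6E'
  i=8: run of 'F' x 3 -> '3F'

RLE = 2D6E3F


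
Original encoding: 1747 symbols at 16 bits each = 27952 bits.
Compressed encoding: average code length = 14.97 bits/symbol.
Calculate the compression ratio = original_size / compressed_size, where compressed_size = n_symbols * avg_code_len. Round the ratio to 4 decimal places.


original_size = n_symbols * orig_bits = 1747 * 16 = 27952 bits
compressed_size = n_symbols * avg_code_len = 1747 * 14.97 = 26152.59 bits
ratio = original_size / compressed_size = 27952 / 26152.59 = 1.0688

Compression ratio = 1.0688


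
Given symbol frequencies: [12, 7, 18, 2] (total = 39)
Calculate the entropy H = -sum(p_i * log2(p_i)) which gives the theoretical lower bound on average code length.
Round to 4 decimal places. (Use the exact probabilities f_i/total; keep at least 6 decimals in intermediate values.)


Per-symbol terms -p_i * log2(p_i) with p_i = f_i/39:
  p = 12/39 = 0.307692: log2(p) = -1.700440, -p*log2(p) = 0.523212
  p = 7/39 = 0.179487: log2(p) = -2.478047, -p*log2(p) = 0.444778
  p = 18/39 = 0.461538: log2(p) = -1.115477, -p*log2(p) = 0.514836
  p = 2/39 = 0.051282: log2(p) = -4.285402, -p*log2(p) = 0.219764
H = 0.523212 + 0.444778 + 0.514836 + 0.219764 = 1.702590

H = 1.7026 bits/symbol


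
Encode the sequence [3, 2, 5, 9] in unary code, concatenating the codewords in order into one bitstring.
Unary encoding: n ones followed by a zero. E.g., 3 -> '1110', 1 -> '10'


Encode each number as n ones followed by a terminating 0:
  3 -> 1110 (4 bits)
  2 -> 110 (3 bits)
  5 -> 111110 (6 bits)
  9 -> 1111111110 (10 bits)
Total length = 4 + 3 + 6 + 10 = 23 bits.

Unary([3, 2, 5, 9]) = 11101101111101111111110 (23 bits)


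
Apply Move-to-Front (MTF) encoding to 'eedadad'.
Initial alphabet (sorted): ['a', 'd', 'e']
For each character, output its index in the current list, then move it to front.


MTF encoding:
'e': index 2 in ['a', 'd', 'e'] -> ['e', 'a', 'd']
'e': index 0 in ['e', 'a', 'd'] -> ['e', 'a', 'd']
'd': index 2 in ['e', 'a', 'd'] -> ['d', 'e', 'a']
'a': index 2 in ['d', 'e', 'a'] -> ['a', 'd', 'e']
'd': index 1 in ['a', 'd', 'e'] -> ['d', 'a', 'e']
'a': index 1 in ['d', 'a', 'e'] -> ['a', 'd', 'e']
'd': index 1 in ['a', 'd', 'e'] -> ['d', 'a', 'e']


Output: [2, 0, 2, 2, 1, 1, 1]


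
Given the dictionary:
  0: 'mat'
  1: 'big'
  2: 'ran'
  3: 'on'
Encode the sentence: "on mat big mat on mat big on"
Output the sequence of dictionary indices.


Look up each word in the dictionary:
  'on' -> 3
  'mat' -> 0
  'big' -> 1
  'mat' -> 0
  'on' -> 3
  'mat' -> 0
  'big' -> 1
  'on' -> 3

Encoded: [3, 0, 1, 0, 3, 0, 1, 3]


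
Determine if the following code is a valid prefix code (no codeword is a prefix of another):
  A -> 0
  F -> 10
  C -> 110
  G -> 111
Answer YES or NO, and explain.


Checking each pair (does one codeword prefix another?):
  A='0' vs F='10': no prefix
  A='0' vs C='110': no prefix
  A='0' vs G='111': no prefix
  F='10' vs A='0': no prefix
  F='10' vs C='110': no prefix
  F='10' vs G='111': no prefix
  C='110' vs A='0': no prefix
  C='110' vs F='10': no prefix
  C='110' vs G='111': no prefix
  G='111' vs A='0': no prefix
  G='111' vs F='10': no prefix
  G='111' vs C='110': no prefix
No violation found over all pairs.

YES -- this is a valid prefix code. No codeword is a prefix of any other codeword.


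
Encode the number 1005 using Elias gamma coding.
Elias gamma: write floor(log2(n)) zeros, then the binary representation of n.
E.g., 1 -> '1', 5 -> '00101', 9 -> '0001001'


num_bits = floor(log2(1005)) + 1 = 10
leading_zeros = num_bits - 1 = 9
binary(1005) = 1111101101

Elias gamma(1005) = '000000000' + '1111101101' = 0000000001111101101 (19 bits)


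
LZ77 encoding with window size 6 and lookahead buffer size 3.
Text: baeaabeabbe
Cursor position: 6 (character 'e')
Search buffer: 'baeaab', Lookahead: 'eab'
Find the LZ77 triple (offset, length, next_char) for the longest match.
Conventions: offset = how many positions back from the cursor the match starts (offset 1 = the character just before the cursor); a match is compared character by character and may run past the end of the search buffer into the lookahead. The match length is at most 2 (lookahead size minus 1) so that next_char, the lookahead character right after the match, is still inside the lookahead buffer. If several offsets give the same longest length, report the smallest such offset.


Try each offset into the search buffer:
  offset=1 (pos 5, char 'b'): match length 0
  offset=2 (pos 4, char 'a'): match length 0
  offset=3 (pos 3, char 'a'): match length 0
  offset=4 (pos 2, char 'e'): match length 2
  offset=5 (pos 1, char 'a'): match length 0
  offset=6 (pos 0, char 'b'): match length 0
Longest match has length 2 at offset 4.
next_char = character at position 6 + 2 = 8 -> 'b'

Best match: offset=4, length=2 (matching 'ea' starting at position 2)
LZ77 triple: (4, 2, 'b')


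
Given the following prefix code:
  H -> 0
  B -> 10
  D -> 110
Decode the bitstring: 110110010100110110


Decoding step by step:
Bits 110 -> D
Bits 110 -> D
Bits 0 -> H
Bits 10 -> B
Bits 10 -> B
Bits 0 -> H
Bits 110 -> D
Bits 110 -> D


Decoded message: DDHBBHDD


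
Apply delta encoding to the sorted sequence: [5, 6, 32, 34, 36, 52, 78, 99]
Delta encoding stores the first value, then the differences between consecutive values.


First value: 5
Deltas:
  6 - 5 = 1
  32 - 6 = 26
  34 - 32 = 2
  36 - 34 = 2
  52 - 36 = 16
  78 - 52 = 26
  99 - 78 = 21


Delta encoded: [5, 1, 26, 2, 2, 16, 26, 21]


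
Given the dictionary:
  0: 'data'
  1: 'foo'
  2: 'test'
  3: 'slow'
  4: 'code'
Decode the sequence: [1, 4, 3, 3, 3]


Look up each index in the dictionary:
  1 -> 'foo'
  4 -> 'code'
  3 -> 'slow'
  3 -> 'slow'
  3 -> 'slow'

Decoded: "foo code slow slow slow"


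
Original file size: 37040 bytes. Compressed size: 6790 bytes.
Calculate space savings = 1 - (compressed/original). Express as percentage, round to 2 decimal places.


ratio = compressed/original = 6790/37040 = 0.183315
savings = 1 - ratio = 1 - 0.183315 = 0.816685
as a percentage: 0.816685 * 100 = 81.67%

Space savings = 1 - 6790/37040 = 81.67%


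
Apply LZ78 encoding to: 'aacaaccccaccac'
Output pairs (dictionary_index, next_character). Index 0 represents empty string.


LZ78 encoding steps:
Dictionary: {0: ''}
Step 1: w='' (idx 0), next='a' -> output (0, 'a'), add 'a' as idx 1
Step 2: w='a' (idx 1), next='c' -> output (1, 'c'), add 'ac' as idx 2
Step 3: w='a' (idx 1), next='a' -> output (1, 'a'), add 'aa' as idx 3
Step 4: w='' (idx 0), next='c' -> output (0, 'c'), add 'c' as idx 4
Step 5: w='c' (idx 4), next='c' -> output (4, 'c'), add 'cc' as idx 5
Step 6: w='c' (idx 4), next='a' -> output (4, 'a'), add 'ca' as idx 6
Step 7: w='cc' (idx 5), next='a' -> output (5, 'a'), add 'cca' as idx 7
Step 8: w='c' (idx 4), end of input -> output (4, '')


Encoded: [(0, 'a'), (1, 'c'), (1, 'a'), (0, 'c'), (4, 'c'), (4, 'a'), (5, 'a'), (4, '')]


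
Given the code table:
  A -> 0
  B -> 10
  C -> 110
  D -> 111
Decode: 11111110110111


Decoding:
111 -> D
111 -> D
10 -> B
110 -> C
111 -> D


Result: DDBCD


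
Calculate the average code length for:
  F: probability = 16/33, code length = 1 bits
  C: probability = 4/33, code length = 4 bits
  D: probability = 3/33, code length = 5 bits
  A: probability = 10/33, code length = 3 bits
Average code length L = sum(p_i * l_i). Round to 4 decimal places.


Weighted contributions p_i * l_i:
  F: (16/33) * 1 = 16/33
  C: (4/33) * 4 = 16/33
  D: (3/33) * 5 = 15/33
  A: (10/33) * 3 = 30/33
Sum = (16 + 16 + 15 + 30)/33 = 77/33

L = 77/33 = 2.3333 bits/symbol


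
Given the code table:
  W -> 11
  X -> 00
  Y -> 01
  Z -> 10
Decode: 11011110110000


Decoding:
11 -> W
01 -> Y
11 -> W
10 -> Z
11 -> W
00 -> X
00 -> X


Result: WYWZWXX


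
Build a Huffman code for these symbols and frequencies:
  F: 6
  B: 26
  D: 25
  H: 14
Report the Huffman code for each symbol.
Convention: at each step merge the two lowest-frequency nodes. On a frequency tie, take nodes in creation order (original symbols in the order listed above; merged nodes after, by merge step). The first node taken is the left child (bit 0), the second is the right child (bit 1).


Huffman tree construction:
Step 1: Merge F(6) + H(14) = 20
Step 2: Merge (F+H)(20) + D(25) = 45
Step 3: Merge B(26) + ((F+H)+D)(45) = 71
Read each symbol's code off the tree from the root (left child = 0, right child = 1).

Codes:
  F: 100 (length 3)
  B: 0 (length 1)
  D: 11 (length 2)
  H: 101 (length 3)
Average code length: 136/71 = 1.9155 bits/symbol


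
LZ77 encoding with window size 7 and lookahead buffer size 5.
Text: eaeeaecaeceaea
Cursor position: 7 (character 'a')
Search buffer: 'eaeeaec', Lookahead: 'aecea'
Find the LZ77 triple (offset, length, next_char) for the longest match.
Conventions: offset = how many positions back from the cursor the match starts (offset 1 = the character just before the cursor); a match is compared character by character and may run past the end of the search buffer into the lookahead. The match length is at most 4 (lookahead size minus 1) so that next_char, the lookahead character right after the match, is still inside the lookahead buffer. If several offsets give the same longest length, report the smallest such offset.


Try each offset into the search buffer:
  offset=1 (pos 6, char 'c'): match length 0
  offset=2 (pos 5, char 'e'): match length 0
  offset=3 (pos 4, char 'a'): match length 3
  offset=4 (pos 3, char 'e'): match length 0
  offset=5 (pos 2, char 'e'): match length 0
  offset=6 (pos 1, char 'a'): match length 2
  offset=7 (pos 0, char 'e'): match length 0
Longest match has length 3 at offset 3.
next_char = character at position 7 + 3 = 10 -> 'e'

Best match: offset=3, length=3 (matching 'aec' starting at position 4)
LZ77 triple: (3, 3, 'e')


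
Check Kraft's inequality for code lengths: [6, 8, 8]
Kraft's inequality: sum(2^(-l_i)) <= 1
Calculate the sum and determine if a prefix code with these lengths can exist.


Sum = 2^(-6) + 2^(-8) + 2^(-8)
    = 0.015625 + 0.00390625 + 0.00390625
    = 6/256 = 0.0234375
Since 0.0234375 <= 1, Kraft's inequality IS satisfied.
A prefix code with these lengths CAN exist.

Kraft sum = 0.0234375. Satisfied.


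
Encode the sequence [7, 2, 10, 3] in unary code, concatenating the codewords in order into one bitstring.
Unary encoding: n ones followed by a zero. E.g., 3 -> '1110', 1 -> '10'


Encode each number as n ones followed by a terminating 0:
  7 -> 11111110 (8 bits)
  2 -> 110 (3 bits)
  10 -> 11111111110 (11 bits)
  3 -> 1110 (4 bits)
Total length = 8 + 3 + 11 + 4 = 26 bits.

Unary([7, 2, 10, 3]) = 11111110110111111111101110 (26 bits)


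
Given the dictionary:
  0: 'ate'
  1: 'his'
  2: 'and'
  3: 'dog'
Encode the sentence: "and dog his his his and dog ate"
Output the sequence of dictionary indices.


Look up each word in the dictionary:
  'and' -> 2
  'dog' -> 3
  'his' -> 1
  'his' -> 1
  'his' -> 1
  'and' -> 2
  'dog' -> 3
  'ate' -> 0

Encoded: [2, 3, 1, 1, 1, 2, 3, 0]


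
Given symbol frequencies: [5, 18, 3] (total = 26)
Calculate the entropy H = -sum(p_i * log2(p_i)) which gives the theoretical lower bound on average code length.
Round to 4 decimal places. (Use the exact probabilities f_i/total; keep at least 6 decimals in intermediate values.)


Per-symbol terms -p_i * log2(p_i) with p_i = f_i/26:
  p = 5/26 = 0.192308: log2(p) = -2.378512, -p*log2(p) = 0.457406
  p = 18/26 = 0.692308: log2(p) = -0.530515, -p*log2(p) = 0.367279
  p = 3/26 = 0.115385: log2(p) = -3.115477, -p*log2(p) = 0.359478
H = 0.457406 + 0.367279 + 0.359478 = 1.184163

H = 1.1842 bits/symbol


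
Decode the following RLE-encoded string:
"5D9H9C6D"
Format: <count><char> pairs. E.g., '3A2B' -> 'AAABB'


Expanding each <count><char> pair:
  5D -> 'DDDDD'
  9H -> 'HHHHHHHHH'
  9C -> 'CCCCCCCCC'
  6D -> 'DDDDDD'

Decoded = DDDDDHHHHHHHHHCCCCCCCCCDDDDDD


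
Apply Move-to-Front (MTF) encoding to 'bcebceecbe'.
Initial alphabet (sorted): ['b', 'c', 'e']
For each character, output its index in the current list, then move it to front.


MTF encoding:
'b': index 0 in ['b', 'c', 'e'] -> ['b', 'c', 'e']
'c': index 1 in ['b', 'c', 'e'] -> ['c', 'b', 'e']
'e': index 2 in ['c', 'b', 'e'] -> ['e', 'c', 'b']
'b': index 2 in ['e', 'c', 'b'] -> ['b', 'e', 'c']
'c': index 2 in ['b', 'e', 'c'] -> ['c', 'b', 'e']
'e': index 2 in ['c', 'b', 'e'] -> ['e', 'c', 'b']
'e': index 0 in ['e', 'c', 'b'] -> ['e', 'c', 'b']
'c': index 1 in ['e', 'c', 'b'] -> ['c', 'e', 'b']
'b': index 2 in ['c', 'e', 'b'] -> ['b', 'c', 'e']
'e': index 2 in ['b', 'c', 'e'] -> ['e', 'b', 'c']


Output: [0, 1, 2, 2, 2, 2, 0, 1, 2, 2]


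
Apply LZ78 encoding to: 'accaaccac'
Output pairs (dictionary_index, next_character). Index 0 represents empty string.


LZ78 encoding steps:
Dictionary: {0: ''}
Step 1: w='' (idx 0), next='a' -> output (0, 'a'), add 'a' as idx 1
Step 2: w='' (idx 0), next='c' -> output (0, 'c'), add 'c' as idx 2
Step 3: w='c' (idx 2), next='a' -> output (2, 'a'), add 'ca' as idx 3
Step 4: w='a' (idx 1), next='c' -> output (1, 'c'), add 'ac' as idx 4
Step 5: w='ca' (idx 3), next='c' -> output (3, 'c'), add 'cac' as idx 5


Encoded: [(0, 'a'), (0, 'c'), (2, 'a'), (1, 'c'), (3, 'c')]


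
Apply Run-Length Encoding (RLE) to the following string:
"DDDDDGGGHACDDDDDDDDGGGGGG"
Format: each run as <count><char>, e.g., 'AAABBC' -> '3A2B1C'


Scanning runs left to right:
  i=0: run of 'D' x 5 -> '5D'
  i=5: run of 'G' x 3 -> '3G'
  i=8: run of 'H' x 1 -> '1H'
  i=9: run of 'A' x 1 -> '1A'
  i=10: run of 'C' x 1 -> '1C'
  i=11: run of 'D' x 8 -> '8D'
  i=19: run of 'G' x 6 -> '6G'

RLE = 5D3G1H1A1C8D6G


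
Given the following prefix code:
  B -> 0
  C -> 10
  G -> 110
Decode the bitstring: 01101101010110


Decoding step by step:
Bits 0 -> B
Bits 110 -> G
Bits 110 -> G
Bits 10 -> C
Bits 10 -> C
Bits 110 -> G


Decoded message: BGGCCG


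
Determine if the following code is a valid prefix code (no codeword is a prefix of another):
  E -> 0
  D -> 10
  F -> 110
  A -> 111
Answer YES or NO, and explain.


Checking each pair (does one codeword prefix another?):
  E='0' vs D='10': no prefix
  E='0' vs F='110': no prefix
  E='0' vs A='111': no prefix
  D='10' vs E='0': no prefix
  D='10' vs F='110': no prefix
  D='10' vs A='111': no prefix
  F='110' vs E='0': no prefix
  F='110' vs D='10': no prefix
  F='110' vs A='111': no prefix
  A='111' vs E='0': no prefix
  A='111' vs D='10': no prefix
  A='111' vs F='110': no prefix
No violation found over all pairs.

YES -- this is a valid prefix code. No codeword is a prefix of any other codeword.


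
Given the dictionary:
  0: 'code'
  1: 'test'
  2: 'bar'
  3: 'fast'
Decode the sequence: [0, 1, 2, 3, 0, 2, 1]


Look up each index in the dictionary:
  0 -> 'code'
  1 -> 'test'
  2 -> 'bar'
  3 -> 'fast'
  0 -> 'code'
  2 -> 'bar'
  1 -> 'test'

Decoded: "code test bar fast code bar test"


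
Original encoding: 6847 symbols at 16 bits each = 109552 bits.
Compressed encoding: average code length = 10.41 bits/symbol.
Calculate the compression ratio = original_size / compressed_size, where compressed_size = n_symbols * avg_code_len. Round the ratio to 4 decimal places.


original_size = n_symbols * orig_bits = 6847 * 16 = 109552 bits
compressed_size = n_symbols * avg_code_len = 6847 * 10.41 = 71277.27 bits
ratio = original_size / compressed_size = 109552 / 71277.27 = 1.537

Compression ratio = 1.537


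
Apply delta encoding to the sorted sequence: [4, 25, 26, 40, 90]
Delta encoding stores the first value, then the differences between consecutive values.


First value: 4
Deltas:
  25 - 4 = 21
  26 - 25 = 1
  40 - 26 = 14
  90 - 40 = 50


Delta encoded: [4, 21, 1, 14, 50]


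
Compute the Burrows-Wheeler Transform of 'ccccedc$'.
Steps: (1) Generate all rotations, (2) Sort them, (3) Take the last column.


Rotations (sorted):
  0: $ccccedc -> last char: c
  1: c$cccced -> last char: d
  2: ccccedc$ -> last char: $
  3: cccedc$c -> last char: c
  4: ccedc$cc -> last char: c
  5: cedc$ccc -> last char: c
  6: dc$cccce -> last char: e
  7: edc$cccc -> last char: c


BWT = cd$cccec


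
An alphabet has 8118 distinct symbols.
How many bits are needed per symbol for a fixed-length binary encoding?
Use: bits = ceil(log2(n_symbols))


log2(8118) = 12.9869
Bracket: 2^12 = 4096 < 8118 <= 2^13 = 8192
So ceil(log2(8118)) = 13

bits = ceil(log2(8118)) = ceil(12.9869) = 13 bits


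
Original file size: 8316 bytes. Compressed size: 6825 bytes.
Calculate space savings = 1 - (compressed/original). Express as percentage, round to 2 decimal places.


ratio = compressed/original = 6825/8316 = 0.820707
savings = 1 - ratio = 1 - 0.820707 = 0.179293
as a percentage: 0.179293 * 100 = 17.93%

Space savings = 1 - 6825/8316 = 17.93%


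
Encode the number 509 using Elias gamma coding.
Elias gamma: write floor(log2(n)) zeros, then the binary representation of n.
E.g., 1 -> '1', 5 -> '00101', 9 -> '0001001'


num_bits = floor(log2(509)) + 1 = 9
leading_zeros = num_bits - 1 = 8
binary(509) = 111111101

Elias gamma(509) = '00000000' + '111111101' = 00000000111111101 (17 bits)


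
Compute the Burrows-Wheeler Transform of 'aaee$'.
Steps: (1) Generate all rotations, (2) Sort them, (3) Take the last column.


Rotations (sorted):
  0: $aaee -> last char: e
  1: aaee$ -> last char: $
  2: aee$a -> last char: a
  3: e$aae -> last char: e
  4: ee$aa -> last char: a


BWT = e$aea


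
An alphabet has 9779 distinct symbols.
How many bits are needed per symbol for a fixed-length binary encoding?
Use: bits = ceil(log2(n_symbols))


log2(9779) = 13.2555
Bracket: 2^13 = 8192 < 9779 <= 2^14 = 16384
So ceil(log2(9779)) = 14

bits = ceil(log2(9779)) = ceil(13.2555) = 14 bits


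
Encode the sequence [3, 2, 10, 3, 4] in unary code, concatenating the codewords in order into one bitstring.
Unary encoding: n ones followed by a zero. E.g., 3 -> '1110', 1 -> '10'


Encode each number as n ones followed by a terminating 0:
  3 -> 1110 (4 bits)
  2 -> 110 (3 bits)
  10 -> 11111111110 (11 bits)
  3 -> 1110 (4 bits)
  4 -> 11110 (5 bits)
Total length = 4 + 3 + 11 + 4 + 5 = 27 bits.

Unary([3, 2, 10, 3, 4]) = 111011011111111110111011110 (27 bits)


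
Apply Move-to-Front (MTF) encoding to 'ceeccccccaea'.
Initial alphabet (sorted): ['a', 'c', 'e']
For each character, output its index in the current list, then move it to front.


MTF encoding:
'c': index 1 in ['a', 'c', 'e'] -> ['c', 'a', 'e']
'e': index 2 in ['c', 'a', 'e'] -> ['e', 'c', 'a']
'e': index 0 in ['e', 'c', 'a'] -> ['e', 'c', 'a']
'c': index 1 in ['e', 'c', 'a'] -> ['c', 'e', 'a']
'c': index 0 in ['c', 'e', 'a'] -> ['c', 'e', 'a']
'c': index 0 in ['c', 'e', 'a'] -> ['c', 'e', 'a']
'c': index 0 in ['c', 'e', 'a'] -> ['c', 'e', 'a']
'c': index 0 in ['c', 'e', 'a'] -> ['c', 'e', 'a']
'c': index 0 in ['c', 'e', 'a'] -> ['c', 'e', 'a']
'a': index 2 in ['c', 'e', 'a'] -> ['a', 'c', 'e']
'e': index 2 in ['a', 'c', 'e'] -> ['e', 'a', 'c']
'a': index 1 in ['e', 'a', 'c'] -> ['a', 'e', 'c']


Output: [1, 2, 0, 1, 0, 0, 0, 0, 0, 2, 2, 1]


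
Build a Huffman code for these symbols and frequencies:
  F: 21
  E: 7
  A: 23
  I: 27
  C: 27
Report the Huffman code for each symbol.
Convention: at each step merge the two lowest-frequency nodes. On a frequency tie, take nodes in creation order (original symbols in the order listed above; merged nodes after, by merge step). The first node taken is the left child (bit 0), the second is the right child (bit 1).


Huffman tree construction:
Step 1: Merge E(7) + F(21) = 28
Step 2: Merge A(23) + I(27) = 50
Step 3: Merge C(27) + (E+F)(28) = 55
Step 4: Merge (A+I)(50) + (C+(E+F))(55) = 105
Read each symbol's code off the tree from the root (left child = 0, right child = 1).

Codes:
  F: 111 (length 3)
  E: 110 (length 3)
  A: 00 (length 2)
  I: 01 (length 2)
  C: 10 (length 2)
Average code length: 238/105 = 2.2667 bits/symbol


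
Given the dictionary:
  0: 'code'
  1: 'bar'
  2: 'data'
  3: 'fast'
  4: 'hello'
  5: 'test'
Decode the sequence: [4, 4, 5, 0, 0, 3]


Look up each index in the dictionary:
  4 -> 'hello'
  4 -> 'hello'
  5 -> 'test'
  0 -> 'code'
  0 -> 'code'
  3 -> 'fast'

Decoded: "hello hello test code code fast"


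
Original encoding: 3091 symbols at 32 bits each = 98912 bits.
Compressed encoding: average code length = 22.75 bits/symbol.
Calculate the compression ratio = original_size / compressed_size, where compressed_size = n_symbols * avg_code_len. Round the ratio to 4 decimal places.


original_size = n_symbols * orig_bits = 3091 * 32 = 98912 bits
compressed_size = n_symbols * avg_code_len = 3091 * 22.75 = 70320.25 bits
ratio = original_size / compressed_size = 98912 / 70320.25 = 1.4066

Compression ratio = 1.4066


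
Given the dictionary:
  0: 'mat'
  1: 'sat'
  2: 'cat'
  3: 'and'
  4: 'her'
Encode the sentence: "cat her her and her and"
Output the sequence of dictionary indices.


Look up each word in the dictionary:
  'cat' -> 2
  'her' -> 4
  'her' -> 4
  'and' -> 3
  'her' -> 4
  'and' -> 3

Encoded: [2, 4, 4, 3, 4, 3]


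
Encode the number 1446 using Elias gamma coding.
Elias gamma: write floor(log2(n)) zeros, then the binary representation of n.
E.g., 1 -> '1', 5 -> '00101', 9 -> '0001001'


num_bits = floor(log2(1446)) + 1 = 11
leading_zeros = num_bits - 1 = 10
binary(1446) = 10110100110

Elias gamma(1446) = '0000000000' + '10110100110' = 000000000010110100110 (21 bits)


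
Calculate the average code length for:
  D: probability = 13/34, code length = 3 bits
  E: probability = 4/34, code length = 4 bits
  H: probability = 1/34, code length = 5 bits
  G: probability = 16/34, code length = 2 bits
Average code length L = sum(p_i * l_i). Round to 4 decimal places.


Weighted contributions p_i * l_i:
  D: (13/34) * 3 = 39/34
  E: (4/34) * 4 = 16/34
  H: (1/34) * 5 = 5/34
  G: (16/34) * 2 = 32/34
Sum = (39 + 16 + 5 + 32)/34 = 92/34

L = 92/34 = 2.7059 bits/symbol


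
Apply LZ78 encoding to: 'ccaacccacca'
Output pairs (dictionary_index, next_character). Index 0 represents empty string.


LZ78 encoding steps:
Dictionary: {0: ''}
Step 1: w='' (idx 0), next='c' -> output (0, 'c'), add 'c' as idx 1
Step 2: w='c' (idx 1), next='a' -> output (1, 'a'), add 'ca' as idx 2
Step 3: w='' (idx 0), next='a' -> output (0, 'a'), add 'a' as idx 3
Step 4: w='c' (idx 1), next='c' -> output (1, 'c'), add 'cc' as idx 4
Step 5: w='ca' (idx 2), next='c' -> output (2, 'c'), add 'cac' as idx 5
Step 6: w='ca' (idx 2), end of input -> output (2, '')


Encoded: [(0, 'c'), (1, 'a'), (0, 'a'), (1, 'c'), (2, 'c'), (2, '')]


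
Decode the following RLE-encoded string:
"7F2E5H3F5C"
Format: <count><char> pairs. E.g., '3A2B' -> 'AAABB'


Expanding each <count><char> pair:
  7F -> 'FFFFFFF'
  2E -> 'EE'
  5H -> 'HHHHH'
  3F -> 'FFF'
  5C -> 'CCCCC'

Decoded = FFFFFFFEEHHHHHFFFCCCCC


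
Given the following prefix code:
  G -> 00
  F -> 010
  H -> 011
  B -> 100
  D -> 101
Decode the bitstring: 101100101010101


Decoding step by step:
Bits 101 -> D
Bits 100 -> B
Bits 101 -> D
Bits 010 -> F
Bits 101 -> D


Decoded message: DBDFD


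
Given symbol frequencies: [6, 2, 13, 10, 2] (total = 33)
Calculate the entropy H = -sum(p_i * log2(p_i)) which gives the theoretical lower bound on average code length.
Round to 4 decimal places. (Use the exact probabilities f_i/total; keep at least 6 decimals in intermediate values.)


Per-symbol terms -p_i * log2(p_i) with p_i = f_i/33:
  p = 6/33 = 0.181818: log2(p) = -2.459432, -p*log2(p) = 0.447169
  p = 2/33 = 0.060606: log2(p) = -4.044394, -p*log2(p) = 0.245115
  p = 13/33 = 0.393939: log2(p) = -1.343954, -p*log2(p) = 0.529437
  p = 10/33 = 0.303030: log2(p) = -1.722466, -p*log2(p) = 0.521959
  p = 2/33 = 0.060606: log2(p) = -4.044394, -p*log2(p) = 0.245115
H = 0.447169 + 0.245115 + 0.529437 + 0.521959 + 0.245115 = 1.988795

H = 1.9888 bits/symbol


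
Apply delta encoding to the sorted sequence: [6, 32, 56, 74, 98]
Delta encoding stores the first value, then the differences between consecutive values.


First value: 6
Deltas:
  32 - 6 = 26
  56 - 32 = 24
  74 - 56 = 18
  98 - 74 = 24


Delta encoded: [6, 26, 24, 18, 24]


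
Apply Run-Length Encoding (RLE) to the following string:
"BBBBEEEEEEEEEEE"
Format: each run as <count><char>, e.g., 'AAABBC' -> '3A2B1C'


Scanning runs left to right:
  i=0: run of 'B' x 4 -> '4B'
  i=4: run of 'E' x 11 -> '11E'

RLE = 4B11E


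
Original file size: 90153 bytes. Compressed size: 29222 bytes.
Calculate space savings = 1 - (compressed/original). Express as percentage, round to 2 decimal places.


ratio = compressed/original = 29222/90153 = 0.324138
savings = 1 - ratio = 1 - 0.324138 = 0.675862
as a percentage: 0.675862 * 100 = 67.59%

Space savings = 1 - 29222/90153 = 67.59%


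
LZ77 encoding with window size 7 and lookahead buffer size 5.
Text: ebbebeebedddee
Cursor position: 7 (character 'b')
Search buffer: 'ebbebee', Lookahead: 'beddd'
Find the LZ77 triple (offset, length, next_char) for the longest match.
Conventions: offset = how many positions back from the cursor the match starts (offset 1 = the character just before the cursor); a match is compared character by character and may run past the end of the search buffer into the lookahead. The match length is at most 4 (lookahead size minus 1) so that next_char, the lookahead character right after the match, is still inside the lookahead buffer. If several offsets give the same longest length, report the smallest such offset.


Try each offset into the search buffer:
  offset=1 (pos 6, char 'e'): match length 0
  offset=2 (pos 5, char 'e'): match length 0
  offset=3 (pos 4, char 'b'): match length 2
  offset=4 (pos 3, char 'e'): match length 0
  offset=5 (pos 2, char 'b'): match length 2
  offset=6 (pos 1, char 'b'): match length 1
  offset=7 (pos 0, char 'e'): match length 0
Longest match has length 2, found at offsets 3, 5; take the smallest, offset 3.
next_char = character at position 7 + 2 = 9 -> 'd'

Best match: offset=3, length=2 (matching 'be' starting at position 4)
LZ77 triple: (3, 2, 'd')
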